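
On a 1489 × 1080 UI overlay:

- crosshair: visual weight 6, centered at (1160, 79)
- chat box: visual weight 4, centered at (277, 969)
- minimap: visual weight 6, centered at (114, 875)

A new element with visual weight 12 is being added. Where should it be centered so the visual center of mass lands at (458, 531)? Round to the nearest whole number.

(339, 439)

After adding the new element, total weight = 6 + 4 + 6 + 12 = 28.
x: target moment 28×458 = 12824; current 6·1160 + 4·277 + 6·114 = 8752; the new element supplies 4072, so x = 4072/12 ≈ 339.33.
y: target moment 28×531 = 14868; current 6·79 + 4·969 + 6·875 = 9600; the new element supplies 5268, so y = 5268/12 ≈ 439.00.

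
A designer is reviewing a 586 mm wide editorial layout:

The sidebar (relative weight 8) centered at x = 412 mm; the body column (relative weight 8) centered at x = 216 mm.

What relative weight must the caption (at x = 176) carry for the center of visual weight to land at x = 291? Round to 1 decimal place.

w ≈ 3.2

Known weights sum to 8 + 8 = 16; their moment is 8·412 + 8·216 = 5024.
Balance at x = 291 requires (5024 + w·176) / (16 + w) = 291.
Solving: w = (291·16 − 5024) / (176 − 291) = -368 / -115 ≈ 3.20.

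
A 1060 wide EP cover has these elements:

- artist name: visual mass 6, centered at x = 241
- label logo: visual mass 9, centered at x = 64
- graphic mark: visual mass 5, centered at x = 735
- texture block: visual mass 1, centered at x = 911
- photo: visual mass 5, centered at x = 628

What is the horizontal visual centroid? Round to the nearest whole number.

x ≈ 375

Σw = 6 + 9 + 5 + 1 + 5 = 26.
x-moment: 6·241 + 9·64 + 5·735 + 1·911 + 5·628 = 9748; centroid 9748/26 ≈ 374.92.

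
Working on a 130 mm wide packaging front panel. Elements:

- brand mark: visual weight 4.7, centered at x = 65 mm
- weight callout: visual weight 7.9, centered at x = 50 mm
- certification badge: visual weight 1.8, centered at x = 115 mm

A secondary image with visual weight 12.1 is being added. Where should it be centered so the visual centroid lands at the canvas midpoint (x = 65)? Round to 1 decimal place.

After adding the secondary image, total weight = 4.7 + 7.9 + 1.8 + 12.1 = 26.5.
x: target moment 26.5×65 = 1722.5; current 4.7·65 + 7.9·50 + 1.8·115 = 907.5; the secondary image supplies 815.0, so x = 815.0/12.1 ≈ 67.36.

x ≈ 67.4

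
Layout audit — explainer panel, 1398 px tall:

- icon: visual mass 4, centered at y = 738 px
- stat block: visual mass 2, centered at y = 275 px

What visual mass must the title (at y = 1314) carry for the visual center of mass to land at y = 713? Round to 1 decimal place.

w ≈ 1.3

Existing Σw = 6 (4 + 2); existing moment 4·738 + 2·275 = 3502.
Set Σw·y/Σw = 713: (3502 + 1314w) = 713·(6 + w).
So w = (713·6 − 3502)/(1314 − 713) = 776/601 ≈ 1.29.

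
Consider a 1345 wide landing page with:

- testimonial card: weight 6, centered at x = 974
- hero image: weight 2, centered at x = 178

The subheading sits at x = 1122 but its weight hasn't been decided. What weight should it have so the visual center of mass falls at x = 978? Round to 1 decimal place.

w ≈ 11.3

Fixed elements: Σw = 6 + 2 = 8, Σw·x = 6·974 + 2·178 = 6200.
Balance at x = 978 requires (6200 + w·1122) / (8 + w) = 978.
Solving: w = (978·8 − 6200) / (1122 − 978) = 1624 / 144 ≈ 11.28.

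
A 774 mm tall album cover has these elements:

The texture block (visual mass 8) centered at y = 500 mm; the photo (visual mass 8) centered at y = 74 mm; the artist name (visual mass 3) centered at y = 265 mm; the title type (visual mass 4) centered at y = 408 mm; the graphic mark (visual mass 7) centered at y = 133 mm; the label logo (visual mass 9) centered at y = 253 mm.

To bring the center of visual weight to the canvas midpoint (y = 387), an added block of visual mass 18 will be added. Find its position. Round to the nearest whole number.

y ≈ 657

After adding the added block, total weight = 8 + 8 + 3 + 4 + 7 + 9 + 18 = 57.
Along y: (10227 + 18·y) / 57 = 387 (existing moment 8·500 + 8·74 + 3·265 + 4·408 + 7·133 + 9·253 = 10227) ⇒ y = (22059 − 10227) / 18 ≈ 657.33.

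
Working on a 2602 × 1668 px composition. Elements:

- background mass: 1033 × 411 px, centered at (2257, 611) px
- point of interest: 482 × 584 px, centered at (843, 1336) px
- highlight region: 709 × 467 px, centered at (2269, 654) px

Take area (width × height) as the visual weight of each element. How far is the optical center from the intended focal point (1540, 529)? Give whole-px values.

≈ 446 px

Taking area as weight: background mass 1033·411 = 424563, point of interest 482·584 = 281488, highlight region 709·467 = 331103. Sum 1037154.
x: (424563·2257 + 281488·843 + 331103·2269) / 1037154 = 1946805782 / 1037154 ≈ 1877.07
y: (424563·611 + 281488·1336 + 331103·654) / 1037154 = 852017323 / 1037154 ≈ 821.50
Offset from (1540, 529): Δx ≈ 337.07, Δy ≈ 292.50; distance = √(Δx² + Δy²) ≈ 446.28.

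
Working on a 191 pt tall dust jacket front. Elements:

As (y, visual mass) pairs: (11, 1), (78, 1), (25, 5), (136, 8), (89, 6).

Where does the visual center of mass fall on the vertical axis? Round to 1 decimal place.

y ≈ 87.4

Weights sum to 1 + 1 + 5 + 8 + 6 = 21.
y: (1·11 + 1·78 + 5·25 + 8·136 + 6·89) / 21 = 1836 / 21 ≈ 87.43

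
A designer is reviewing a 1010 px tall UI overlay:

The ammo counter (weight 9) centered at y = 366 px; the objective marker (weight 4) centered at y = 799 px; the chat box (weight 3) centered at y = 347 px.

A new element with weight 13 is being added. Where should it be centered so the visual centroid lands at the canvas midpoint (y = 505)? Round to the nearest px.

y ≈ 547

After adding the new element, total weight = 9 + 4 + 3 + 13 = 29.
y: need Σw·y = 29·505 = 14645. Existing = 9·366 + 4·799 + 3·347 = 7531. Remainder 7114 / 13 ≈ 547.23.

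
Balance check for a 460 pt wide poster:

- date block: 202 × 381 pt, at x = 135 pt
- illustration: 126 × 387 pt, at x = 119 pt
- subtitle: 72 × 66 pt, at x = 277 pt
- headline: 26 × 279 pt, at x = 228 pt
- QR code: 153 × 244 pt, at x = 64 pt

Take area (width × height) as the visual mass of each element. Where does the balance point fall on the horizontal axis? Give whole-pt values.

x ≈ 123

Areas: date block 202·381 = 76962, illustration 126·387 = 48762, subtitle 72·66 = 4752, headline 26·279 = 7254, QR code 153·244 = 37332. Total weight = 175062.
x: (76962·135 + 48762·119 + 4752·277 + 7254·228 + 37332·64) / 175062 = 21552012 / 175062 ≈ 123.11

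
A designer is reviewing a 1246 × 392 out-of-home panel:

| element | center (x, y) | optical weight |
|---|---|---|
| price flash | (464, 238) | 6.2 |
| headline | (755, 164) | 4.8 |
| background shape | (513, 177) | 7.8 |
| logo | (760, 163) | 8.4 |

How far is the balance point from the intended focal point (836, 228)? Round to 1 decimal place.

≈ 219.6

Weights sum to 6.2 + 4.8 + 7.8 + 8.4 = 27.2.
Σw·x = 6.2·464 + 4.8·755 + 7.8·513 + 8.4·760 = 16886.2, so x̄ = 16886.2/27.2 ≈ 620.82.
Σw·y = 6.2·238 + 4.8·164 + 7.8·177 + 8.4·163 = 5012.6, so ȳ = 5012.6/27.2 ≈ 184.29.
From (836, 228): dx = -215.18, dy = -43.71, so the distance is √(dx²+dy²) ≈ 219.58.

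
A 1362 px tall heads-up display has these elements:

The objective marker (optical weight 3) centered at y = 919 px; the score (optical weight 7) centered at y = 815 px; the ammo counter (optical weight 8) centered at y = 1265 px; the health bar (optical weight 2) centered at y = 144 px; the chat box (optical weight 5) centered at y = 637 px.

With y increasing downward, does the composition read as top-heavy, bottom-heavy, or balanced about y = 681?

bottom-heavy

Weights sum to 3 + 7 + 8 + 2 + 5 = 25.
y: (3·919 + 7·815 + 8·1265 + 2·144 + 5·637) / 25 = 22055 / 25 ≈ 882.20
882.2 lies below (larger y than) the midline 681, so the layout is bottom-heavy.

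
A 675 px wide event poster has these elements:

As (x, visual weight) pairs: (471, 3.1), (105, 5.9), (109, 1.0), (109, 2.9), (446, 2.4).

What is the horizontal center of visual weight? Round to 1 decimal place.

x ≈ 233.7

Σw = 3.1 + 5.9 + 1.0 + 2.9 + 2.4 = 15.3.
x: (3.1·471 + 5.9·105 + 1.0·109 + 2.9·109 + 2.4·446) / 15.3 = 3575.1 / 15.3 ≈ 233.67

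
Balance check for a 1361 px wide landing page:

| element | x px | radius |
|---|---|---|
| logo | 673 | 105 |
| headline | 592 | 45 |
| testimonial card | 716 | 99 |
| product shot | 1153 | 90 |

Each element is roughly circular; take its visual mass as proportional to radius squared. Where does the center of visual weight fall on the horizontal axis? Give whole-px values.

x ≈ 807

r² weights: logo 105² = 11025, headline 45² = 2025, testimonial card 99² = 9801, product shot 90² = 8100. Total = 30951.
x: (11025·673 + 2025·592 + 9801·716 + 8100·1153) / 30951 = 24975441 / 30951 ≈ 806.93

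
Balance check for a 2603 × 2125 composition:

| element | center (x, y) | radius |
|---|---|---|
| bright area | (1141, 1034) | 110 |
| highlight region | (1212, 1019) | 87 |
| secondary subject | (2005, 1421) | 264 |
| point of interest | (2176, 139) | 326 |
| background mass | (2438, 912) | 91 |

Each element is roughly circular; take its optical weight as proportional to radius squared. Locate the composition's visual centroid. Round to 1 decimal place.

Weights ∝ r²: bright area 110² = 12100, highlight region 87² = 7569, secondary subject 264² = 69696, point of interest 326² = 106276, background mass 91² = 8281; Σw = 203922.
x: (12100·1141 + 7569·1212 + 69696·2005 + 106276·2176 + 8281·2438) / 203922 = 414165862 / 203922 ≈ 2031.00
y: (12100·1034 + 7569·1019 + 69696·1421 + 106276·139 + 8281·912) / 203922 = 141586863 / 203922 ≈ 694.32

(2031.0, 694.3)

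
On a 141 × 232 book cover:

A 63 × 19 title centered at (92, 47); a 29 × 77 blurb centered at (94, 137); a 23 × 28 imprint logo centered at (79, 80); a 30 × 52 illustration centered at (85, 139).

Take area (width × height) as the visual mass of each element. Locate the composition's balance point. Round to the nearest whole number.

(89, 112)

Areas → weights: title 63·19 = 1197, blurb 29·77 = 2233, imprint logo 23·28 = 644, illustration 30·52 = 1560; Σw = 5634.
Σw·x = 1197·92 + 2233·94 + 644·79 + 1560·85 = 503502, so x̄ = 503502/5634 ≈ 89.37.
Σw·y = 1197·47 + 2233·137 + 644·80 + 1560·139 = 630540, so ȳ = 630540/5634 ≈ 111.92.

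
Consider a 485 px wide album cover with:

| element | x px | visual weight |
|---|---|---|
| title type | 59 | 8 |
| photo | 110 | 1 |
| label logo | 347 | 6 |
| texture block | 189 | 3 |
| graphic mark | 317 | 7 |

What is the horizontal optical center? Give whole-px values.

Σw = 8 + 1 + 6 + 3 + 7 = 25.
Σw·x = 8·59 + 1·110 + 6·347 + 3·189 + 7·317 = 5450, so x̄ = 5450/25 ≈ 218.00.

x ≈ 218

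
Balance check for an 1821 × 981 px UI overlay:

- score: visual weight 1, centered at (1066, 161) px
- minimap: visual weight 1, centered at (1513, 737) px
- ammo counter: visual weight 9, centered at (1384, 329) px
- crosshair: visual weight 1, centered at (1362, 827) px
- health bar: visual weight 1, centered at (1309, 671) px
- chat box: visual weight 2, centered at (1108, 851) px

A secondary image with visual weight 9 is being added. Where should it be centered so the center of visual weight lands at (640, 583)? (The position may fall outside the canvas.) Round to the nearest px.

After adding the secondary image, total weight = 1 + 1 + 9 + 1 + 1 + 2 + 9 = 24.
x: need Σw·x = 24·640 = 15360. Existing = 1·1066 + 1·1513 + 9·1384 + 1·1362 + 1·1309 + 2·1108 = 19922. Remainder -4562 / 9 ≈ -506.89.
y: need Σw·y = 24·583 = 13992. Existing = 1·161 + 1·737 + 9·329 + 1·827 + 1·671 + 2·851 = 7059. Remainder 6933 / 9 ≈ 770.33.

(-507, 770)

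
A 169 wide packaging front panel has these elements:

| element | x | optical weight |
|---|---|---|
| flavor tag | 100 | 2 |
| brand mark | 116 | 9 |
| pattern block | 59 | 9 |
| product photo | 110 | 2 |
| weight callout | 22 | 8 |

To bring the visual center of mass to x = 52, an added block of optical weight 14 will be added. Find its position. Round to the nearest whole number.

x ≈ 8

After adding the added block, total weight = 2 + 9 + 9 + 2 + 8 + 14 = 44.
x: need Σw·x = 44·52 = 2288. Existing = 2·100 + 9·116 + 9·59 + 2·110 + 8·22 = 2171. Remainder 117 / 14 ≈ 8.36.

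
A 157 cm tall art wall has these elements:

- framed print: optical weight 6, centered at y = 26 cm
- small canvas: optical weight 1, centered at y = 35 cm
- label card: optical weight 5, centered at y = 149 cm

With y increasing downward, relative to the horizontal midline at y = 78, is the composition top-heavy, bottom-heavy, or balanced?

balanced

Σw = 6 + 1 + 5 = 12.
y: (6·26 + 1·35 + 5·149) / 12 = 936 / 12 ≈ 78.00
The centroid 78.00 matches the midline at 78, so the layout is balanced.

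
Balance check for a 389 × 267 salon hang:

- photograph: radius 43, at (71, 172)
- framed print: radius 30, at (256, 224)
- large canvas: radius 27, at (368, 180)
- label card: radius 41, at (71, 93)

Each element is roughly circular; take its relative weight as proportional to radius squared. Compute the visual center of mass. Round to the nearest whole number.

(145, 156)

Weights ∝ r²: photograph 43² = 1849, framed print 30² = 900, large canvas 27² = 729, label card 41² = 1681; Σw = 5159.
x-moment: 1849·71 + 900·256 + 729·368 + 1681·71 = 749302; centroid 749302/5159 ≈ 145.24.
y-moment: 1849·172 + 900·224 + 729·180 + 1681·93 = 807181; centroid 807181/5159 ≈ 156.46.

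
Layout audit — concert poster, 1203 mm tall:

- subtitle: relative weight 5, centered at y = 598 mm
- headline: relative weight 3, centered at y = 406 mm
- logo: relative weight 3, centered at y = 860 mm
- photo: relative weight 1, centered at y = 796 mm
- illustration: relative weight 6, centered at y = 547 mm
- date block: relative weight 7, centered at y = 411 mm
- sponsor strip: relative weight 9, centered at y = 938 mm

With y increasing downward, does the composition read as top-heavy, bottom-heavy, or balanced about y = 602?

Σw = 5 + 3 + 3 + 1 + 6 + 7 + 9 = 34.
y: moment 22185 / weight 34 ≈ 652.50
652.5 vs midline 602 → bottom-heavy.

bottom-heavy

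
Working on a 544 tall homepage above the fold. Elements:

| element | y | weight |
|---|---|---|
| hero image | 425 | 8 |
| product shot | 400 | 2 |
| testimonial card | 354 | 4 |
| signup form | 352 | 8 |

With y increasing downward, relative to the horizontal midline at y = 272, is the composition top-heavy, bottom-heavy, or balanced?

Σw = 8 + 2 + 4 + 8 = 22.
y-moment: 8·425 + 2·400 + 4·354 + 8·352 = 8432; centroid 8432/22 ≈ 383.27.
Since 383.3 is below (larger y than) 272, the composition reads bottom-heavy.

bottom-heavy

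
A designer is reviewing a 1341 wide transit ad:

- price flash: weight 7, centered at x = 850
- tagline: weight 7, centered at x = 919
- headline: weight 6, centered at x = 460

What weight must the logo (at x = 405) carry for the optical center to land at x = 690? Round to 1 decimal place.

Known weights sum to 7 + 7 + 6 = 20; their moment is 7·850 + 7·919 + 6·460 = 15143.
Balance at x = 690 requires (15143 + w·405) / (20 + w) = 690.
Solving: w = (690·20 − 15143) / (405 − 690) = -1343 / -285 ≈ 4.71.

w ≈ 4.7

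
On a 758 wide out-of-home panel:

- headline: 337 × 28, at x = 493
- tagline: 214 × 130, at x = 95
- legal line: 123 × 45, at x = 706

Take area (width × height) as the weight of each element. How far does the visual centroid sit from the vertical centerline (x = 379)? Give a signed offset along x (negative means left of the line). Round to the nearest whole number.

≈ -117

Areas → weights: headline 337·28 = 9436, tagline 214·130 = 27820, legal line 123·45 = 5535; Σw = 42791.
x-moment: 9436·493 + 27820·95 + 5535·706 = 11202558; centroid 11202558/42791 ≈ 261.80.
Offset from x = 379: 261.80 − 379 ≈ -117.20.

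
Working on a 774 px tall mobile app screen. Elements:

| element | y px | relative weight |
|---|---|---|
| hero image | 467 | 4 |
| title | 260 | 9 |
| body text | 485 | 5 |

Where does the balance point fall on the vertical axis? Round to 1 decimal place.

y ≈ 368.5

Total weight = 4 + 9 + 5 = 18.
Σw·y = 4·467 + 9·260 + 5·485 = 6633, so ȳ = 6633/18 ≈ 368.50.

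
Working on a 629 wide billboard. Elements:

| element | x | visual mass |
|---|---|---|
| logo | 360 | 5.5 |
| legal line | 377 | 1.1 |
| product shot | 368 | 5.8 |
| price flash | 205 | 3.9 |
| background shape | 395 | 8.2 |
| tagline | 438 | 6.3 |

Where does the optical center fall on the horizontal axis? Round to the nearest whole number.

Weights sum to 5.5 + 1.1 + 5.8 + 3.9 + 8.2 + 6.3 = 30.8.
x: moment 11327.0 / weight 30.8 ≈ 367.76

x ≈ 368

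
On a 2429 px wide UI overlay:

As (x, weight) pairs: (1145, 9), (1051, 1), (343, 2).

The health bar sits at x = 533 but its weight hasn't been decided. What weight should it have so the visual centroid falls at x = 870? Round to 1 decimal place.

w ≈ 4.8

Existing Σw = 12 (9 + 1 + 2); existing moment 9·1145 + 1·1051 + 2·343 = 12042.
Set Σw·x/Σw = 870: (12042 + 533w) = 870·(12 + w).
Solving: w = (870·12 − 12042) / (533 − 870) = -1602 / -337 ≈ 4.75.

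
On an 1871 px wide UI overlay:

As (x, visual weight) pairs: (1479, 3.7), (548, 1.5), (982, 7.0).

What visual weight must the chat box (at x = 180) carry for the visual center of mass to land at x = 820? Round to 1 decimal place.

Fixed elements: Σw = 3.7 + 1.5 + 7.0 = 12.2, Σw·x = 3.7·1479 + 1.5·548 + 7.0·982 = 13168.3.
Balance at x = 820 requires (13168.3 + w·180) / (12.2 + w) = 820.
Solving: w = (820·12.2 − 13168.3) / (180 − 820) = -3164.3 / -640 ≈ 4.94.

w ≈ 4.9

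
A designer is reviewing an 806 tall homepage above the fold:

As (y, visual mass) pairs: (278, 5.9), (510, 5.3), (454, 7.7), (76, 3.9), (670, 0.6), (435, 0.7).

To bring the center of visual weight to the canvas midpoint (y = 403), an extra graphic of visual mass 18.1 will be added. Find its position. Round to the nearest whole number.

New total weight: (5.9 + 5.3 + 7.7 + 3.9 + 0.6 + 0.7) + 18.1 = 42.2.
y: target moment 42.2×403 = 17006.6; current 5.9·278 + 5.3·510 + 7.7·454 + 3.9·76 + 0.6·670 + 0.7·435 = 8841.9; the extra graphic supplies 8164.7, so y = 8164.7/18.1 ≈ 451.09.

y ≈ 451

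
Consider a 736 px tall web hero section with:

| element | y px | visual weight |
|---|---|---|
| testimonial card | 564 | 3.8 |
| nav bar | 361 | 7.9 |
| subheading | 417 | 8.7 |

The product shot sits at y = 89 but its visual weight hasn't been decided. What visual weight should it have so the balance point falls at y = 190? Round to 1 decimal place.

Known weights sum to 3.8 + 7.9 + 8.7 = 20.4; their moment is 3.8·564 + 7.9·361 + 8.7·417 = 8623.0.
Set Σw·y/Σw = 190: (8623.0 + 89w) = 190·(20.4 + w).
So w = (190·20.4 − 8623.0)/(89 − 190) = -4747.0/-101 ≈ 47.00.

w ≈ 47.0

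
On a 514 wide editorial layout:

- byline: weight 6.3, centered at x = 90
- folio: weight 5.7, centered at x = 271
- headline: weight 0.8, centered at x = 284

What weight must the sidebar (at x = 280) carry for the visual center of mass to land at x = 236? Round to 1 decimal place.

Fixed elements: Σw = 6.3 + 5.7 + 0.8 = 12.8, Σw·x = 6.3·90 + 5.7·271 + 0.8·284 = 2338.9.
Balance at x = 236 requires (2338.9 + w·280) / (12.8 + w) = 236.
Solving: w = (236·12.8 − 2338.9) / (280 − 236) = 681.9 / 44 ≈ 15.50.

w ≈ 15.5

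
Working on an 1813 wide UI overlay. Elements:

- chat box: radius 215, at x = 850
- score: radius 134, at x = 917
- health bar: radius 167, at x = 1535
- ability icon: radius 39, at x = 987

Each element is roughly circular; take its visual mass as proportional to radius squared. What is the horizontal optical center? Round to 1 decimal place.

x ≈ 1069.2

Weights ∝ r²: chat box 215² = 46225, score 134² = 17956, health bar 167² = 27889, ability icon 39² = 1521; Σw = 93591.
Σw·x = 46225·850 + 17956·917 + 27889·1535 + 1521·987 = 100067744, so x̄ = 100067744/93591 ≈ 1069.20.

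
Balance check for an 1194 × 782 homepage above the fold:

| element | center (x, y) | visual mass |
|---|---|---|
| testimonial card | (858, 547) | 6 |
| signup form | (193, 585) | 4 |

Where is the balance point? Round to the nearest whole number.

(592, 562)

Total weight = 6 + 4 = 10.
x: (6·858 + 4·193) / 10 = 5920 / 10 ≈ 592.00
y: (6·547 + 4·585) / 10 = 5622 / 10 ≈ 562.20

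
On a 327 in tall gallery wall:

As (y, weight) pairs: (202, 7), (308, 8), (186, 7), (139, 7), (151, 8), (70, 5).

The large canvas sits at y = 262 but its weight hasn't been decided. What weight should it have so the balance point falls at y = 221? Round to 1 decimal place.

Fixed elements: Σw = 7 + 8 + 7 + 7 + 8 + 5 = 42, Σw·y = 7·202 + 8·308 + 7·186 + 7·139 + 8·151 + 5·70 = 7711.
For the centroid to hit 221: (7711 + w·262) / (42 + w) = 221.
So w = (221·42 − 7711)/(262 − 221) = 1571/41 ≈ 38.32.

w ≈ 38.3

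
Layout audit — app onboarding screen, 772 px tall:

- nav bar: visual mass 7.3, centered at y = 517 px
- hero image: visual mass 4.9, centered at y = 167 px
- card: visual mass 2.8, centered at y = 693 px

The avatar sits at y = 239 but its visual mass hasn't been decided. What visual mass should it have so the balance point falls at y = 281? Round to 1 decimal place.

Known weights sum to 7.3 + 4.9 + 2.8 = 15.0; their moment is 7.3·517 + 4.9·167 + 2.8·693 = 6532.8.
For the centroid to hit 281: (6532.8 + w·239) / (15.0 + w) = 281.
Solving: w = (281·15.0 − 6532.8) / (239 − 281) = -2317.8 / -42 ≈ 55.19.

w ≈ 55.2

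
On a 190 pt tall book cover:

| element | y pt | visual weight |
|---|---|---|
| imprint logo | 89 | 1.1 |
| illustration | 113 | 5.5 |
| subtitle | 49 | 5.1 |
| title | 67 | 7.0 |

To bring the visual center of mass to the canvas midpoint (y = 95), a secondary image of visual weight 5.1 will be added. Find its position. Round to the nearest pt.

y ≈ 161

After adding the secondary image, total weight = 1.1 + 5.5 + 5.1 + 7.0 + 5.1 = 23.8.
y: need Σw·y = 23.8·95 = 2261.0. Existing = 1.1·89 + 5.5·113 + 5.1·49 + 7.0·67 = 1438.3. Remainder 822.7 / 5.1 ≈ 161.31.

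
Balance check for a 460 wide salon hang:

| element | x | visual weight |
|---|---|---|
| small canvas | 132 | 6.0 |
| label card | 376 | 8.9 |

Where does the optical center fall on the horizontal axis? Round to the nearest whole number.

x ≈ 278

Weights sum to 6.0 + 8.9 = 14.9.
x: (6.0·132 + 8.9·376) / 14.9 = 4138.4 / 14.9 ≈ 277.74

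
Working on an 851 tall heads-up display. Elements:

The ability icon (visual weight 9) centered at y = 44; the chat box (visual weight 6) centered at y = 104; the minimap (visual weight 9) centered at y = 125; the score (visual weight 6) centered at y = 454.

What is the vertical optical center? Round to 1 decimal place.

y ≈ 162.3

Total weight = 9 + 6 + 9 + 6 = 30.
y-moment: 9·44 + 6·104 + 9·125 + 6·454 = 4869; centroid 4869/30 ≈ 162.30.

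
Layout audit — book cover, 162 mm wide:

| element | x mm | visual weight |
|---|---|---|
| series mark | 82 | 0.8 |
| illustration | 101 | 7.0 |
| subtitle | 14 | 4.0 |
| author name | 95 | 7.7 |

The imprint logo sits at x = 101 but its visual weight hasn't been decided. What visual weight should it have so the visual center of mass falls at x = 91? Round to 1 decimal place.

w ≈ 21.4

Fixed elements: Σw = 0.8 + 7.0 + 4.0 + 7.7 = 19.5, Σw·x = 0.8·82 + 7.0·101 + 4.0·14 + 7.7·95 = 1560.1.
Balance at x = 91 requires (1560.1 + w·101) / (19.5 + w) = 91.
Solving: w = (91·19.5 − 1560.1) / (101 − 91) = 214.4 / 10 ≈ 21.44.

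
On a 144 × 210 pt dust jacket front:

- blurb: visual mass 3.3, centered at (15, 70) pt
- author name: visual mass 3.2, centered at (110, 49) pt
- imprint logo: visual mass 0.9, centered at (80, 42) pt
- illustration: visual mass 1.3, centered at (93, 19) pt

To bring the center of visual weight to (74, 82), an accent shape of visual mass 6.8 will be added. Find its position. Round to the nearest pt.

(81, 121)

New total weight: (3.3 + 3.2 + 0.9 + 1.3) + 6.8 = 15.5.
x: need Σw·x = 15.5·74 = 1147.0. Existing = 3.3·15 + 3.2·110 + 0.9·80 + 1.3·93 = 594.4. Remainder 552.6 / 6.8 ≈ 81.26.
y: need Σw·y = 15.5·82 = 1271.0. Existing = 3.3·70 + 3.2·49 + 0.9·42 + 1.3·19 = 450.3. Remainder 820.7 / 6.8 ≈ 120.69.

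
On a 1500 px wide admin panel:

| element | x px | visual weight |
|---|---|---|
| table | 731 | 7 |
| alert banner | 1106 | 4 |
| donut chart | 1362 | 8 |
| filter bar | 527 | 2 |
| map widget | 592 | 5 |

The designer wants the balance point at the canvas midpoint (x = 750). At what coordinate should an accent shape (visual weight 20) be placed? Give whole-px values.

x ≈ 502

New total weight: (7 + 4 + 8 + 2 + 5) + 20 = 46.
x: need Σw·x = 46·750 = 34500. Existing = 7·731 + 4·1106 + 8·1362 + 2·527 + 5·592 = 24451. Remainder 10049 / 20 ≈ 502.45.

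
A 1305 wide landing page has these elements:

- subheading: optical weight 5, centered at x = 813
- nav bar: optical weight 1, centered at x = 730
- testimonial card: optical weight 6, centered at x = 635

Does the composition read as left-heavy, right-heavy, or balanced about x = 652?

Σw = 5 + 1 + 6 = 12.
x: (5·813 + 1·730 + 6·635) / 12 = 8605 / 12 ≈ 717.08
Since 717.1 is right of 652, the composition reads right-heavy.

right-heavy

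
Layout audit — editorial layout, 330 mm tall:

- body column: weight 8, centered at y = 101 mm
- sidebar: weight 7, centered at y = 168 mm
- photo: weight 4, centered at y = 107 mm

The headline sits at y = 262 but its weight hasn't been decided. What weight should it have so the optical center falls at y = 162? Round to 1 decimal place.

Existing Σw = 19 (8 + 7 + 4); existing moment 8·101 + 7·168 + 4·107 = 2412.
Balance at y = 162 requires (2412 + w·262) / (19 + w) = 162.
Solving: w = (162·19 − 2412) / (262 − 162) = 666 / 100 ≈ 6.66.

w ≈ 6.7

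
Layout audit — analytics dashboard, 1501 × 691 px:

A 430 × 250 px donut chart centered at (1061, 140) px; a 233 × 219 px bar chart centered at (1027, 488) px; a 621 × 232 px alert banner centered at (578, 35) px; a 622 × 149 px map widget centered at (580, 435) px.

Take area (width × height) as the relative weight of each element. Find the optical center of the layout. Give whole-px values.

(768, 216)

Areas → weights: donut chart 430·250 = 107500, bar chart 233·219 = 51027, alert banner 621·232 = 144072, map widget 622·149 = 92678; Σw = 395277.
x: (107500·1061 + 51027·1027 + 144072·578 + 92678·580) / 395277 = 303489085 / 395277 ≈ 767.79
y: (107500·140 + 51027·488 + 144072·35 + 92678·435) / 395277 = 85308626 / 395277 ≈ 215.82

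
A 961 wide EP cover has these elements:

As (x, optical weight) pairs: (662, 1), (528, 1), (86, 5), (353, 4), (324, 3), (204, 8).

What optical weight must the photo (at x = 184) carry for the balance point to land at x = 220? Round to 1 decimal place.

w ≈ 22.1

Existing Σw = 22 (1 + 1 + 5 + 4 + 3 + 8); existing moment 1·662 + 1·528 + 5·86 + 4·353 + 3·324 + 8·204 = 5636.
For the centroid to hit 220: (5636 + w·184) / (22 + w) = 220.
Rearranging, w·(184 − 220) = 220·22 − 5636 = -796, so w ≈ -796/-36 = 22.11.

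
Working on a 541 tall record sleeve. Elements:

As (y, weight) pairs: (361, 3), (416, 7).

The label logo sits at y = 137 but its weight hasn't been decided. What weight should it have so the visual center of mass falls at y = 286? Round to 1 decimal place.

w ≈ 7.6

Fixed elements: Σw = 3 + 7 = 10, Σw·y = 3·361 + 7·416 = 3995.
For the centroid to hit 286: (3995 + w·137) / (10 + w) = 286.
Rearranging, w·(137 − 286) = 286·10 − 3995 = -1135, so w ≈ -1135/-149 = 7.62.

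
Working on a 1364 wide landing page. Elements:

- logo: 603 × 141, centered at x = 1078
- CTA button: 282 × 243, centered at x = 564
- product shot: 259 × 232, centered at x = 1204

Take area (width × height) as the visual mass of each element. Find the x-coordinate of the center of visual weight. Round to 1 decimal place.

x ≈ 948.6

Areas → weights: logo 603·141 = 85023, CTA button 282·243 = 68526, product shot 259·232 = 60088; Σw = 213637.
x: (85023·1078 + 68526·564 + 60088·1204) / 213637 = 202649410 / 213637 ≈ 948.57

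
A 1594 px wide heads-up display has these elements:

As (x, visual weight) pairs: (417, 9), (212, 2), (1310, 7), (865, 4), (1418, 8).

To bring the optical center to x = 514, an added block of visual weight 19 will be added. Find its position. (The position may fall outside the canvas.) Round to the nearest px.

With the added block, Σw becomes 9 + 2 + 7 + 4 + 8 + 19 = 49.
x: target moment 49×514 = 25186; current 9·417 + 2·212 + 7·1310 + 4·865 + 8·1418 = 28151; the added block supplies -2965, so x = -2965/19 ≈ -156.05.

x ≈ -156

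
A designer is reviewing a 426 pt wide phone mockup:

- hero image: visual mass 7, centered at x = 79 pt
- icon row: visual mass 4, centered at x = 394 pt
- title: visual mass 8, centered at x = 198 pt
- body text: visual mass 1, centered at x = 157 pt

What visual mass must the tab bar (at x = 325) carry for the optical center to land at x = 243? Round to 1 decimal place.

w ≈ 12.1

Known weights sum to 7 + 4 + 8 + 1 = 20; their moment is 7·79 + 4·394 + 8·198 + 1·157 = 3870.
Balance at x = 243 requires (3870 + w·325) / (20 + w) = 243.
Solving: w = (243·20 − 3870) / (325 − 243) = 990 / 82 ≈ 12.07.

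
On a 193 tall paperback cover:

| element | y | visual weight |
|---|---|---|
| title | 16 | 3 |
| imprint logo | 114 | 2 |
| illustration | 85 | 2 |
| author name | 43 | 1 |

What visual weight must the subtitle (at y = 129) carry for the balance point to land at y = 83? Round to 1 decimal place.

w ≈ 3.8

Fixed elements: Σw = 3 + 2 + 2 + 1 = 8, Σw·y = 3·16 + 2·114 + 2·85 + 1·43 = 489.
Balance at y = 83 requires (489 + w·129) / (8 + w) = 83.
So w = (83·8 − 489)/(129 − 83) = 175/46 ≈ 3.80.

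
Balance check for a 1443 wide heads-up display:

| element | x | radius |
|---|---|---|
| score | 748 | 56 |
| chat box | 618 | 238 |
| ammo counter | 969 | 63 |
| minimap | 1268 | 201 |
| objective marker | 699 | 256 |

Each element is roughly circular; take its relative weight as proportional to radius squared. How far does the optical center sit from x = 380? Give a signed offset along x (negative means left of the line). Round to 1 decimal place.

Weights ∝ r²: score 56² = 3136, chat box 238² = 56644, ammo counter 63² = 3969, minimap 201² = 40401, objective marker 256² = 65536; Σw = 169686.
Σw·x = 3136·748 + 56644·618 + 3969·969 + 40401·1268 + 65536·699 = 138235813, so x̄ = 138235813/169686 ≈ 814.66.
Offset from x = 380: 814.66 − 380 ≈ 434.66.

≈ 434.7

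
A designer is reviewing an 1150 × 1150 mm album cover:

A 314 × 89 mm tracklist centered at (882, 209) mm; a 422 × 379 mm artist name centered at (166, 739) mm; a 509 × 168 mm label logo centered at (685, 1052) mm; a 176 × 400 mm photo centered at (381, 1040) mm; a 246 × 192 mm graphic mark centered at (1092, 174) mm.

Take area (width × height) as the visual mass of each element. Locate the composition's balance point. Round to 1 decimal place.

(481.2, 755.5)

Areas: tracklist 314·89 = 27946, artist name 422·379 = 159938, label logo 509·168 = 85512, photo 176·400 = 70400, graphic mark 246·192 = 47232. Total weight = 391028.
Σw·x = 27946·882 + 159938·166 + 85512·685 + 70400·381 + 47232·1092 = 188173544, so x̄ = 188173544/391028 ≈ 481.23.
Σw·y = 27946·209 + 159938·739 + 85512·1052 + 70400·1040 + 47232·174 = 295427888, so ȳ = 295427888/391028 ≈ 755.52.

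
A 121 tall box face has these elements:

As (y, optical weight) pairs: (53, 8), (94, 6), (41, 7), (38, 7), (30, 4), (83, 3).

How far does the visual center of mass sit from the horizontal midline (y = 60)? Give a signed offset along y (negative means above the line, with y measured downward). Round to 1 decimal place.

Σw = 8 + 6 + 7 + 7 + 4 + 3 = 35.
Σw·y = 1910; ȳ = 1910/35 ≈ 54.57.
Offset from y = 60: 54.57 − 60 ≈ -5.43.

≈ -5.4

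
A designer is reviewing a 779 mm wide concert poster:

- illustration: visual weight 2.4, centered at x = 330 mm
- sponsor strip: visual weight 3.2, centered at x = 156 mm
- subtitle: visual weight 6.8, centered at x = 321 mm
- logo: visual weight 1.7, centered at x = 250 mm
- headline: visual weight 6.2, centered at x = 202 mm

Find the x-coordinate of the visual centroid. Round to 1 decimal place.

x ≈ 253.8

Σw = 2.4 + 3.2 + 6.8 + 1.7 + 6.2 = 20.3.
x-moment: 2.4·330 + 3.2·156 + 6.8·321 + 1.7·250 + 6.2·202 = 5151.4; centroid 5151.4/20.3 ≈ 253.76.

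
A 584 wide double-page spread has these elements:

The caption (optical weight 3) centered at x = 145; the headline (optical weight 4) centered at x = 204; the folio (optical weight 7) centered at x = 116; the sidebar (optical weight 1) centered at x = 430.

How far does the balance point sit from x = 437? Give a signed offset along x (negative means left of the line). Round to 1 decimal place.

Weights sum to 3 + 4 + 7 + 1 = 15.
x-moment: 3·145 + 4·204 + 7·116 + 1·430 = 2493; centroid 2493/15 ≈ 166.20.
Offset from x = 437: 166.20 − 437 ≈ -270.80.

≈ -270.8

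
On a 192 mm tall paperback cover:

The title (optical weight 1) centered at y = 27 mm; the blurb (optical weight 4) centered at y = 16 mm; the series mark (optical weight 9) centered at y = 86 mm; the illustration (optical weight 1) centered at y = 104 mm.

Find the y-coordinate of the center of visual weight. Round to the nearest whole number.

Total weight = 1 + 4 + 9 + 1 = 15.
y-moment: 1·27 + 4·16 + 9·86 + 1·104 = 969; centroid 969/15 ≈ 64.60.

y ≈ 65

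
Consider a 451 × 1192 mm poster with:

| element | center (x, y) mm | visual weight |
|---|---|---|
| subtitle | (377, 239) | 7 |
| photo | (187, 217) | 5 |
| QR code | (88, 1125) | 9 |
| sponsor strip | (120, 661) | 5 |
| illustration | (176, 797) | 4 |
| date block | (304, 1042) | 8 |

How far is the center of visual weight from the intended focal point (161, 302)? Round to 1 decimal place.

≈ 430.4 mm

Σw = 7 + 5 + 9 + 5 + 4 + 8 = 38.
Σw·x = 8102; x̄ = 8102/38 ≈ 213.21.
y: moment 27712 / weight 38 ≈ 729.26
Relative to (161, 302): Δ = (52.21, 427.26); |Δ| = √(52.21² + 427.26²) ≈ 430.44.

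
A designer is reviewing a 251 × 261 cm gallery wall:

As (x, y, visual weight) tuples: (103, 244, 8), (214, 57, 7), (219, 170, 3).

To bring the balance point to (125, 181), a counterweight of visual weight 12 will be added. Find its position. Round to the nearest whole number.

With the counterweight, Σw becomes 8 + 7 + 3 + 12 = 30.
x: need Σw·x = 30·125 = 3750. Existing = 8·103 + 7·214 + 3·219 = 2979. Remainder 771 / 12 ≈ 64.25.
y: need Σw·y = 30·181 = 5430. Existing = 8·244 + 7·57 + 3·170 = 2861. Remainder 2569 / 12 ≈ 214.08.

(64, 214)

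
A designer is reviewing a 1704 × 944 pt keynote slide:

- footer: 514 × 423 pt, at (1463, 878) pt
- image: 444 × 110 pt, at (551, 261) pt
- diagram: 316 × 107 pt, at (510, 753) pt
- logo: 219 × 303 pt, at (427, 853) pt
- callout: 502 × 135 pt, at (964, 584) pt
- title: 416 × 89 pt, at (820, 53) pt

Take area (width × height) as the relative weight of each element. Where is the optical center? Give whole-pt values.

Areas: footer 514·423 = 217422, image 444·110 = 48840, diagram 316·107 = 33812, logo 219·303 = 66357, callout 502·135 = 67770, title 416·89 = 37024. Total weight = 471225.
Σw·x = 217422·1463 + 48840·551 + 33812·510 + 66357·427 + 67770·964 + 37024·820 = 486267745, so x̄ = 486267745/471225 ≈ 1031.92.
Σw·y = 217422·878 + 48840·261 + 33812·753 + 66357·853 + 67770·584 + 37024·53 = 327246665, so ȳ = 327246665/471225 ≈ 694.46.

(1032, 694)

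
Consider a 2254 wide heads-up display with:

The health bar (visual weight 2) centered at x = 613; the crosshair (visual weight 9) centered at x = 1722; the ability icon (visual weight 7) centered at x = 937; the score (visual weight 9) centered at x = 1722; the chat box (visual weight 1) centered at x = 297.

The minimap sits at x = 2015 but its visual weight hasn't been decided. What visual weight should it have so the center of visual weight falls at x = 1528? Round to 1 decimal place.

w ≈ 7.6

Existing Σw = 28 (2 + 9 + 7 + 9 + 1); existing moment 2·613 + 9·1722 + 7·937 + 9·1722 + 1·297 = 39078.
Set Σw·x/Σw = 1528: (39078 + 2015w) = 1528·(28 + w).
Rearranging, w·(2015 − 1528) = 1528·28 − 39078 = 3706, so w ≈ 3706/487 = 7.61.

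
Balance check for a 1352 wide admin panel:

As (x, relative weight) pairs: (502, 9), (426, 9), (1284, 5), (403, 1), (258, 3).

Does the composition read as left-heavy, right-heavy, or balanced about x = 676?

left-heavy

Total weight = 9 + 9 + 5 + 1 + 3 = 27.
Σw·x = 9·502 + 9·426 + 5·1284 + 1·403 + 3·258 = 15949, so x̄ = 15949/27 ≈ 590.70.
590.7 lies left of the midline 676, so the layout is left-heavy.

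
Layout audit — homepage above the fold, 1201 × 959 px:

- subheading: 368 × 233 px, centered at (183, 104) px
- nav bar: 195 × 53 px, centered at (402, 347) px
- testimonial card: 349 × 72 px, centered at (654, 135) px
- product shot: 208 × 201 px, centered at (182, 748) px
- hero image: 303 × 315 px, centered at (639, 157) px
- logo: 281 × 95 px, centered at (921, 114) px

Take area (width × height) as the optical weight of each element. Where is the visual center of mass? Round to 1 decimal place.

Taking area as weight: subheading 368·233 = 85744, nav bar 195·53 = 10335, testimonial card 349·72 = 25128, product shot 208·201 = 41808, hero image 303·315 = 95445, logo 281·95 = 26695. Sum 285155.
x-moment: 85744·183 + 10335·402 + 25128·654 + 41808·182 + 95445·639 + 26695·921 = 129464040; centroid 129464040/285155 ≈ 454.01.
y-moment: 85744·104 + 10335·347 + 25128·135 + 41808·748 + 95445·157 + 26695·114 = 65196380; centroid 65196380/285155 ≈ 228.63.

(454.0, 228.6)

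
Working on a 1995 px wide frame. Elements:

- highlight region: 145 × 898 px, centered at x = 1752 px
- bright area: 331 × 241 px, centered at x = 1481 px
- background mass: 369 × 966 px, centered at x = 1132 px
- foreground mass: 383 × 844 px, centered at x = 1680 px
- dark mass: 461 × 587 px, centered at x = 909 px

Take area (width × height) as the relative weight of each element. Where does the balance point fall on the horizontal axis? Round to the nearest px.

Areas → weights: highlight region 145·898 = 130210, bright area 331·241 = 79771, background mass 369·966 = 356454, foreground mass 383·844 = 323252, dark mass 461·587 = 270607; Σw = 1160294.
Σw·x = 130210·1752 + 79771·1481 + 356454·1132 + 323252·1680 + 270607·909 = 1538819822, so x̄ = 1538819822/1160294 ≈ 1326.23.

x ≈ 1326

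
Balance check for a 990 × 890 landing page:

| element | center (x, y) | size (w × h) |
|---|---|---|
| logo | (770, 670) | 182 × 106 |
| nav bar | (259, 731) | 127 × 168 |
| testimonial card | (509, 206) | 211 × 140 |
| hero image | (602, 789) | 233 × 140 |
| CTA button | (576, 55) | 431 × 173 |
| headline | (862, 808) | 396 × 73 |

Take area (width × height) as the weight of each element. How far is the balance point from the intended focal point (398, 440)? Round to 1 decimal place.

Areas → weights: logo 182·106 = 19292, nav bar 127·168 = 21336, testimonial card 211·140 = 29540, hero image 233·140 = 32620, CTA button 431·173 = 74563, headline 396·73 = 28908; Σw = 206259.
Σw·x = 122920948; x̄ = 122920948/206259 ≈ 595.95.
Σw·y = 87803305; ȳ = 87803305/206259 ≈ 425.69.
Offset from (398, 440): Δx ≈ 197.95, Δy ≈ -14.31; distance = √(Δx² + Δy²) ≈ 198.47.

≈ 198.5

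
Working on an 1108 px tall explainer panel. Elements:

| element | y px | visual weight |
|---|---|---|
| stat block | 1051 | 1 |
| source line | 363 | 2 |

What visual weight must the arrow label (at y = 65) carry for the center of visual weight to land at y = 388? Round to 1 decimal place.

Known weights sum to 1 + 2 = 3; their moment is 1·1051 + 2·363 = 1777.
For the centroid to hit 388: (1777 + w·65) / (3 + w) = 388.
Rearranging, w·(65 − 388) = 388·3 − 1777 = -613, so w ≈ -613/-323 = 1.90.

w ≈ 1.9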